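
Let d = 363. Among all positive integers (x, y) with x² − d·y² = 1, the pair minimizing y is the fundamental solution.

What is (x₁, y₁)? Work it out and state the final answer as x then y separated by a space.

√363 = [19; 19,38, …], period ℓ=2 (even) → k=1
a_0=19:  p_0=19·1+0=19,  q_0=19·0+1=1
a_1=19:  p_1=19·19+1=362,  q_1=19·1+0=19
→ (362, 19).  Check: 362²=131044, 363·19²=131043, difference 1.

362 19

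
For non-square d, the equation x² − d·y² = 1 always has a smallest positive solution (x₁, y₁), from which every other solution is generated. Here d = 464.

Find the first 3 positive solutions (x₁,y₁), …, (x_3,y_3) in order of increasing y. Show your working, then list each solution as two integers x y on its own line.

9801 455
192119201 8918910
3765920568201 174828473365

√464 → a₀=21, period (1,1,5,1,1,1,5,1,1,42); ℓ=10 even so k=9
a_0=21:  p_0=21·1+0=21,  q_0=21·0+1=1
…
a_2=1:  p_2=1·22+21=43,  q_2=1·1+1=2
…
a_5=1:  p_5=1·280+237=517,  q_5=1·13+11=24
…
a_8=1:  p_8=1·4502+797=5299,  q_8=1·209+37=246
a_9=1:  p_9=1·5299+4502=9801,  q_9=1·246+209=455
fundamental: x₁=9801, y₁=455  (since 96059601 − 464·207025 = 1)
n=2: (9801,455)∘(9801,455) = (9801·9801+464·455·455, 9801·455+455·9801) = (192119201,8918910)
n=3: (192119201,8918910)∘(9801,455) = (9801·192119201+464·455·8918910, 9801·8918910+455·192119201) = (3765920568201,174828473365)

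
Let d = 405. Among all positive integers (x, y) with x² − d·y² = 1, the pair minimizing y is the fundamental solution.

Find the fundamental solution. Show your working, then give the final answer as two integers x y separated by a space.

161 8

√405 → a₀=20, period (8,40); ℓ=2 even so k=1
a_0=20:  p_0=20·1+0=20,  q_0=20·0+1=1
a_1=8:  p_1=8·20+1=161,  q_1=8·1+0=8
fundamental: x₁=161, y₁=8  (since 25921 − 405·64 = 1)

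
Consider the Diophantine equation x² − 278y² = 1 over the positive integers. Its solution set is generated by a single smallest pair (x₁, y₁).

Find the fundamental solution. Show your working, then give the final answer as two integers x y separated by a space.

√278 → a₀=16, period (1,2,16,2,1,32); ℓ=6 even so k=5
k=0  a_k=16  p_k/q_k = 16/1
…
k=4  a_k=2  p_k/q_k = 1684/101
k=5  a_k=1  p_k/q_k = 2501/150
→ (2501, 150).  Check: 2501²=6255001, 278·150²=6255000, difference 1.

2501 150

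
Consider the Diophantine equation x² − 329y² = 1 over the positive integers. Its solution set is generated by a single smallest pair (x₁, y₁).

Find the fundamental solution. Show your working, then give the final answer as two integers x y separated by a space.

2376415 131016

√329 = [18; 7,4,2,1,1,4,1,1,2,4,7,36, …], period ℓ=12 (even) → k=11
i=0: a=18 ⇒ p=18, q=1
i=1: a=7 ⇒ p=127, q=7
…
i=5: a=1 ⇒ p=2884, q=159
i=6: a=4 ⇒ p=13241, q=730
i=7: a=1 ⇒ p=16125, q=889
i=8: a=1 ⇒ p=29366, q=1619
i=9: a=2 ⇒ p=74857, q=4127
i=10: a=4 ⇒ p=328794, q=18127
i=11: a=7 ⇒ p=2376415, q=131016
→ (2376415, 131016).  Check: 2376415²=5647348252225, 329·131016²=5647348252224, difference 1.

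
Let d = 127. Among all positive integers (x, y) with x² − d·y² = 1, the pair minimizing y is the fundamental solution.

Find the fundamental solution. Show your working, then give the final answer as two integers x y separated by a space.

√127 → a₀=11, period (3,1,2,2,7,11,7,2,2,1,3,22); ℓ=12 even so k=11
a_0=11:  p_0=11·1+0=11,  q_0=11·0+1=1
a_1=3:  p_1=3·11+1=34,  q_1=3·1+0=3
a_2=1:  p_2=1·34+11=45,  q_2=1·3+1=4
a_3=2:  p_3=2·45+34=124,  q_3=2·4+3=11
…
a_5=7:  p_5=7·293+124=2175,  q_5=7·26+11=193
…
a_7=7:  p_7=7·24218+2175=171701,  q_7=7·2149+193=15236
a_8=2:  p_8=2·171701+24218=367620,  q_8=2·15236+2149=32621
a_9=2:  p_9=2·367620+171701=906941,  q_9=2·32621+15236=80478
a_10=1:  p_10=1·906941+367620=1274561,  q_10=1·80478+32621=113099
a_11=3:  p_11=3·1274561+906941=4730624,  q_11=3·113099+80478=419775
→ (4730624, 419775).  Check: 4730624²=22378803429376, 127·419775²=22378803429375, difference 1.

4730624 419775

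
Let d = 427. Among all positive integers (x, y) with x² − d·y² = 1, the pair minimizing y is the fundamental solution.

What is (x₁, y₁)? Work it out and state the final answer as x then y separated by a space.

62 3

d=427: √d = [20; 1,1,1,40] (ℓ=4, even), read p_3/q_3
i=0: a=20 ⇒ p=20, q=1
…
i=2: a=1 ⇒ p=41, q=2
i=3: a=1 ⇒ p=62, q=3
→ (62, 3).  Check: 62²=3844, 427·3²=3843, difference 1.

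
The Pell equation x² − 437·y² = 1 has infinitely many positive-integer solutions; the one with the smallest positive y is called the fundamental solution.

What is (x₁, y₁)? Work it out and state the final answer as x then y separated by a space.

[20; 1,9,2,9,1,40] for √437; ℓ=6 ⇒ convergent index 5
i=0: a=20 ⇒ p=20, q=1
i=1: a=1 ⇒ p=21, q=1
i=2: a=9 ⇒ p=209, q=10
…
i=4: a=9 ⇒ p=4160, q=199
i=5: a=1 ⇒ p=4599, q=220
fundamental: x₁=4599, y₁=220  (since 21150801 − 437·48400 = 1)

4599 220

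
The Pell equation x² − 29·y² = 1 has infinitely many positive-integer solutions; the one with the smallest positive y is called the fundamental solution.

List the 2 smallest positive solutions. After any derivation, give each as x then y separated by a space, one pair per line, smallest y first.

9801 1820
192119201 35675640

d=29: √d = [5; 2,1,1,2,10] (ℓ=5, odd), read p_9/q_9
k=0  a_k=5  p_k/q_k = 5/1
k=1  a_k=2  p_k/q_k = 11/2
…
k=6  a_k=2  p_k/q_k = 1524/283
…
k=8  a_k=1  p_k/q_k = 3775/701
k=9  a_k=2  p_k/q_k = 9801/1820
fundamental: x₁=9801, y₁=1820  (since 96059601 − 29·3312400 = 1)
n=2: (9801,1820)∘(9801,1820) = (9801·9801+29·1820·1820, 9801·1820+1820·9801) = (192119201,35675640)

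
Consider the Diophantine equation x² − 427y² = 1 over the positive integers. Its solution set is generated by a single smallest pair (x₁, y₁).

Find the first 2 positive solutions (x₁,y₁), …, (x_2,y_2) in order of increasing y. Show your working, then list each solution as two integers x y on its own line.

62 3
7687 372

[20; 1,1,1,40] for √427; ℓ=4 ⇒ convergent index 3
a_0=20:  p_0=20·1+0=20,  q_0=20·0+1=1
a_1=1:  p_1=1·20+1=21,  q_1=1·1+0=1
a_2=1:  p_2=1·21+20=41,  q_2=1·1+1=2
a_3=1:  p_3=1·41+21=62,  q_3=1·2+1=3
→ (62, 3).  Check: 62²=3844, 427·3²=3843, difference 1.
(x_2, y_2) = (62·62 + 427·3·3, 62·3 + 3·62) = (7687, 372)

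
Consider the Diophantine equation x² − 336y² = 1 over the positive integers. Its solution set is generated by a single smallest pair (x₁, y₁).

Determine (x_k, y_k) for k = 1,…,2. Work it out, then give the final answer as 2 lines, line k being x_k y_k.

55 3
6049 330

√336 = [18; 3,36, …], period ℓ=2 (even) → k=1
i=0: a=18 ⇒ p=18, q=1
i=1: a=3 ⇒ p=55, q=3
fundamental: x₁=55, y₁=3  (since 3025 − 336·9 = 1)
(55+3√336)^2 = 6049 + 330√336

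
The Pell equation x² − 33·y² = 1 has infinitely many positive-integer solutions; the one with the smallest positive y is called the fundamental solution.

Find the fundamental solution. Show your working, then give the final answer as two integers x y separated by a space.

[5; 1,2,1,10] for √33; ℓ=4 ⇒ convergent index 3
i=0: a=5 ⇒ p=5, q=1
i=1: a=1 ⇒ p=6, q=1
i=2: a=2 ⇒ p=17, q=3
i=3: a=1 ⇒ p=23, q=4
→ (23, 4).  Check: 23²=529, 33·4²=528, difference 1.

23 4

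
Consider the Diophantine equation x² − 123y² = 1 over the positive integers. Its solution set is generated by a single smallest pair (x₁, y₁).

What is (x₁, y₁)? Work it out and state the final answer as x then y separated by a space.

122 11

d=123: √d = [11; 11,22] (ℓ=2, even), read p_1/q_1
step 0: (11, 1)  from 11·(1,0) + (0,1)
step 1: (122, 11)  from 11·(11,1) + (1,0)
(x₁, y₁) = (122, 11);  122² − 123·11² = 1 ✓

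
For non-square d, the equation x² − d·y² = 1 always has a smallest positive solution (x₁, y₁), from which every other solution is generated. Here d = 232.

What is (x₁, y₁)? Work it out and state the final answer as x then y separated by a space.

[15; 4,3,7,3,4,30] for √232; ℓ=6 ⇒ convergent index 5
i=0: a=15 ⇒ p=15, q=1
…
i=2: a=3 ⇒ p=198, q=13
…
i=4: a=3 ⇒ p=4539, q=298
i=5: a=4 ⇒ p=19603, q=1287
(x₁, y₁) = (19603, 1287);  19603² − 232·1287² = 1 ✓

19603 1287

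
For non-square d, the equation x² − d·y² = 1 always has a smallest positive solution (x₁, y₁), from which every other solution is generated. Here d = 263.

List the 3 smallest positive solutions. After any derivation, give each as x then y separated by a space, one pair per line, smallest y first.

√263 → a₀=16, period (4,1,1,1,1,15,1,1,1,1,4,32); ℓ=12 even so k=11
i=0: a=16 ⇒ p=16, q=1
i=1: a=4 ⇒ p=65, q=4
i=2: a=1 ⇒ p=81, q=5
i=3: a=1 ⇒ p=146, q=9
…
i=5: a=1 ⇒ p=373, q=23
…
i=9: a=1 ⇒ p=18212, q=1123
i=10: a=1 ⇒ p=30229, q=1864
i=11: a=4 ⇒ p=139128, q=8579
→ (139128, 8579).  Check: 139128²=19356600384, 263·8579²=19356600383, difference 1.
(139128+8579√263)^2 = 38713200767 + 2387158224√263
(139128+8579√263)^3 = 10772180392483224 + 664241098768765√263

139128 8579
38713200767 2387158224
10772180392483224 664241098768765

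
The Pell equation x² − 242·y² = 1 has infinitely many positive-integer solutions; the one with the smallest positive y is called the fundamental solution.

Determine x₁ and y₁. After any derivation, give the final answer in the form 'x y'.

d=242: √d = [15; 1,1,3,1,14,1,3,1,1,30] (ℓ=10, even), read p_9/q_9
step 0: (15, 1)  from 15·(1,0) + (0,1)
step 1: (16, 1)  from 1·(15,1) + (1,0)
step 2: (31, 2)  from 1·(16,1) + (15,1)
…
step 4: (140, 9)  from 1·(109,7) + (31,2)
…
step 8: (10905, 701)  from 1·(8696,559) + (2209,142)
step 9: (19601, 1260)  from 1·(10905,701) + (8696,559)
fundamental: x₁=19601, y₁=1260  (since 384199201 − 242·1587600 = 1)

19601 1260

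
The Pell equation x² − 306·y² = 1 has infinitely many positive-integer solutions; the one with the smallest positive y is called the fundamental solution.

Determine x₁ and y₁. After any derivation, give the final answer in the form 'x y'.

35 2

√306 = [17; 2,34, …], period ℓ=2 (even) → k=1
step 0: (17, 1)  from 17·(1,0) + (0,1)
step 1: (35, 2)  from 2·(17,1) + (1,0)
(x₁, y₁) = (35, 2);  35² − 306·2² = 1 ✓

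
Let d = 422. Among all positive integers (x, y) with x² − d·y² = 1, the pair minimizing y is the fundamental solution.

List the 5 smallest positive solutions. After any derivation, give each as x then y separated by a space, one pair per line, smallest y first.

d=422: √d = [20; 1,1,5,2,1,…,1,1,40] (ℓ=14, even), read p_13/q_13
step 0: (20, 1)  from 20·(1,0) + (0,1)
…
step 3: (226, 11)  from 5·(41,2) + (21,1)
…
step 5: (719, 35)  from 1·(493,24) + (226,11)
…
step 7: (53719, 2615)  from 20·(2650,129) + (719,35)
step 8: (163807, 7974)  from 3·(53719,2615) + (2650,129)
…
step 12: (3810680, 185501)  from 1·(3211821,156349) + (598859,29152)
step 13: (7022501, 341850)  from 1·(3810680,185501) + (3211821,156349)
fundamental: x₁=7022501, y₁=341850  (since 49315520295001 − 422·116861422500 = 1)
(x_2, y_2) = (7022501·7022501 + 422·341850·341850, 7022501·341850 + 341850·7022501) = (98631040590001, 4801283933700)
(x_3, y_3) = (7022501·98631040590001 + 422·341850·4801283933700, 7022501·4801283933700 + 341850·98631040590001) = (1385273162348638202501, 67434042451384025550)
(x_4, y_4) = (7022501·1385273162348638202501 + 422·341850·67434042451384025550, 7022501·67434042451384025550 + 341850·1385273162348638202501) = (19456164335732849620362360001, 947111261097768740333867400)
(x_5, y_5) = (7022501·19456164335732849620362360001 + 422·341850·947111261097768740333867400, 7022501·947111261097768740333867400 + 341850·19456164335732849620362360001) = (273261867007695159110526238300562501, 13302179556340616719484196916709250)

7022501 341850
98631040590001 4801283933700
1385273162348638202501 67434042451384025550
19456164335732849620362360001 947111261097768740333867400
273261867007695159110526238300562501 13302179556340616719484196916709250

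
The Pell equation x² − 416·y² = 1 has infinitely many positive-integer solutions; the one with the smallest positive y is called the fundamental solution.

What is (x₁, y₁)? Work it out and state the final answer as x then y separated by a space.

5201 255

d=416: √d = [20; 2,1,1,9,1,1,2,40] (ℓ=8, even), read p_7/q_7
a_0=20:  p_0=20·1+0=20,  q_0=20·0+1=1
a_1=2:  p_1=2·20+1=41,  q_1=2·1+0=2
a_2=1:  p_2=1·41+20=61,  q_2=1·2+1=3
a_3=1:  p_3=1·61+41=102,  q_3=1·3+2=5
…
a_5=1:  p_5=1·979+102=1081,  q_5=1·48+5=53
a_6=1:  p_6=1·1081+979=2060,  q_6=1·53+48=101
a_7=2:  p_7=2·2060+1081=5201,  q_7=2·101+53=255
fundamental: x₁=5201, y₁=255  (since 27050401 − 416·65025 = 1)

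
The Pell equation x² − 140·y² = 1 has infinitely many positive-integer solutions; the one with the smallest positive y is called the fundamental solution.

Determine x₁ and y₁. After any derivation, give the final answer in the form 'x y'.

71 6

√140 → a₀=11, period (1,4,1,22); ℓ=4 even so k=3
i=0: a=11 ⇒ p=11, q=1
i=1: a=1 ⇒ p=12, q=1
i=2: a=4 ⇒ p=59, q=5
i=3: a=1 ⇒ p=71, q=6
(x₁, y₁) = (71, 6);  71² − 140·6² = 1 ✓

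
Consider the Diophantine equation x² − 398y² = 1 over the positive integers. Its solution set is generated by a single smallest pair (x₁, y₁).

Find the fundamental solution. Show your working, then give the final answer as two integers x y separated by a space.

√398 → a₀=19, period (1,18,1,38); ℓ=4 even so k=3
k=0  a_k=19  p_k/q_k = 19/1
k=1  a_k=1  p_k/q_k = 20/1
k=2  a_k=18  p_k/q_k = 379/19
k=3  a_k=1  p_k/q_k = 399/20
(x₁, y₁) = (399, 20);  399² − 398·20² = 1 ✓

399 20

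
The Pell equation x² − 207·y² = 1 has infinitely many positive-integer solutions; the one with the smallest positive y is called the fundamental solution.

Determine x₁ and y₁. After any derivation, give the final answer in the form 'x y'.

[14; 2,1,1,2,1,1,2,28] for √207; ℓ=8 ⇒ convergent index 7
i=0: a=14 ⇒ p=14, q=1
i=1: a=2 ⇒ p=29, q=2
i=2: a=1 ⇒ p=43, q=3
…
i=5: a=1 ⇒ p=259, q=18
i=6: a=1 ⇒ p=446, q=31
i=7: a=2 ⇒ p=1151, q=80
→ (1151, 80).  Check: 1151²=1324801, 207·80²=1324800, difference 1.

1151 80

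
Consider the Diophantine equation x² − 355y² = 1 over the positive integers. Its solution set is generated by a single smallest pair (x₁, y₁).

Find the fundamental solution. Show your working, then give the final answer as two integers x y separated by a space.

954809 50676

√355 = [18; 1,5,3,3,1,6,1,3,3,5,1,36, …], period ℓ=12 (even) → k=11
i=0: a=18 ⇒ p=18, q=1
i=1: a=1 ⇒ p=19, q=1
i=2: a=5 ⇒ p=113, q=6
i=3: a=3 ⇒ p=358, q=19
i=4: a=3 ⇒ p=1187, q=63
i=5: a=1 ⇒ p=1545, q=82
i=6: a=6 ⇒ p=10457, q=555
i=7: a=1 ⇒ p=12002, q=637
…
i=9: a=3 ⇒ p=151391, q=8035
i=10: a=5 ⇒ p=803418, q=42641
i=11: a=1 ⇒ p=954809, q=50676
fundamental: x₁=954809, y₁=50676  (since 911660226481 − 355·2568056976 = 1)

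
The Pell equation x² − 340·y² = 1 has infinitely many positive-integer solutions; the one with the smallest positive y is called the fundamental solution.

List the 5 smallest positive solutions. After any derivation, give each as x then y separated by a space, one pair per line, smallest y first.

285769 15498
163327842721 8857695924
93348068572789129 5062509812995614
53351968415791425367681 2893416733491029538408
30492677324331251603220874249 1653697613020933530509635890

[18; 2,3,1,1,1,…,3,2,36] for √340; ℓ=14 ⇒ convergent index 13
k=0  a_k=18  p_k/q_k = 18/1
…
k=6  a_k=1  p_k/q_k = 756/41
k=7  a_k=8  p_k/q_k = 6509/353
…
k=10  a_k=1  p_k/q_k = 21039/1141
…
k=12  a_k=3  p_k/q_k = 125478/6805
k=13  a_k=2  p_k/q_k = 285769/15498
→ (285769, 15498).  Check: 285769²=81663921361, 340·15498²=81663921360, difference 1.
k=2:  x_2 = 285769·285769+340·15498·15498 = 163327842721,  y_2 = 285769·15498+15498·285769 = 8857695924
k=3:  x_3 = 285769·163327842721+340·15498·8857695924 = 93348068572789129,  y_3 = 285769·8857695924+15498·163327842721 = 5062509812995614
k=4:  x_4 = 285769·93348068572789129+340·15498·5062509812995614 = 53351968415791425367681,  y_4 = 285769·5062509812995614+15498·93348068572789129 = 2893416733491029538408
k=5:  x_5 = 285769·53351968415791425367681+340·15498·2893416733491029538408 = 30492677324331251603220874249,  y_5 = 285769·2893416733491029538408+15498·53351968415791425367681 = 1653697613020933530509635890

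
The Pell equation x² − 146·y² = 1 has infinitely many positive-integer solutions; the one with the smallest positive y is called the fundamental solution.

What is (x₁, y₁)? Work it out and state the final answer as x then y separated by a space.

145 12

[12; 12,24] for √146; ℓ=2 ⇒ convergent index 1
a_0=12:  p_0=12·1+0=12,  q_0=12·0+1=1
a_1=12:  p_1=12·12+1=145,  q_1=12·1+0=12
fundamental: x₁=145, y₁=12  (since 21025 − 146·144 = 1)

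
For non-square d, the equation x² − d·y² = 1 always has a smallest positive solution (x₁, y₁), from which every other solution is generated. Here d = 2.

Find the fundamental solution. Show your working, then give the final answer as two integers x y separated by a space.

√2 → a₀=1, period (2); ℓ=1 odd so k=1
k=0  a_k=1  p_k/q_k = 1/1
k=1  a_k=2  p_k/q_k = 3/2
(x₁, y₁) = (3, 2);  3² − 2·2² = 1 ✓

3 2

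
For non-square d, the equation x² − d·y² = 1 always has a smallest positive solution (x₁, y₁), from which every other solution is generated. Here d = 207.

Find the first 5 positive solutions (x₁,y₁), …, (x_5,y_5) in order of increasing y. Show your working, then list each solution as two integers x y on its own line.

√207 = [14; 2,1,1,2,1,1,2,28, …], period ℓ=8 (even) → k=7
i=0: a=14 ⇒ p=14, q=1
i=1: a=2 ⇒ p=29, q=2
i=2: a=1 ⇒ p=43, q=3
…
i=4: a=2 ⇒ p=187, q=13
i=5: a=1 ⇒ p=259, q=18
i=6: a=1 ⇒ p=446, q=31
i=7: a=2 ⇒ p=1151, q=80
(x₁, y₁) = (1151, 80);  1151² − 207·80² = 1 ✓
(1151+80√207)^2 = 2649601 + 184160√207
(1151+80√207)^3 = 6099380351 + 423936240√207
(1151+80√207)^4 = 14040770918401 + 975901040320√207
(1151+80√207)^5 = 32321848554778751 + 2246523770880400√207

1151 80
2649601 184160
6099380351 423936240
14040770918401 975901040320
32321848554778751 2246523770880400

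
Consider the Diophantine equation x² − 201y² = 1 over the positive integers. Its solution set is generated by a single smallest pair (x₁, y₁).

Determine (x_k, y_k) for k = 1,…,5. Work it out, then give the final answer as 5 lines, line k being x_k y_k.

√201 → a₀=14, period (5,1,1,1,2,…,1,5,28); ℓ=14 even so k=13
step 0: (14, 1)  from 14·(1,0) + (0,1)
step 1: (71, 5)  from 5·(14,1) + (1,0)
…
step 6: (879, 62)  from 1·(638,45) + (241,17)
…
step 11: (58085, 4097)  from 1·(33317,2350) + (24768,1747)
step 12: (91402, 6447)  from 1·(58085,4097) + (33317,2350)
step 13: (515095, 36332)  from 5·(91402,6447) + (58085,4097)
→ (515095, 36332).  Check: 515095²=265322859025, 201·36332²=265322859024, difference 1.
k=2:  x_2 = 515095·515095+201·36332·36332 = 530645718049,  y_2 = 515095·36332+36332·515095 = 37428863080
k=3:  x_3 = 515095·530645718049+201·36332·37428863080 = 546665912276384215,  y_3 = 515095·37428863080+36332·530645718049 = 38558840456348868
k=4:  x_4 = 515095·546665912276384215+201·36332·38558840456348868 = 563169756167477608732801,  y_4 = 515095·38558840456348868+36332·546665912276384215 = 39722931849688611461840
k=5:  x_5 = 515095·563169756167477608732801+201·36332·39722931849688611461840 = 580171851105627091828167877975,  y_5 = 515095·39722931849688611461840+36332·563169756167477608732801 = 40922167162192151801416600732

515095 36332
530645718049 37428863080
546665912276384215 38558840456348868
563169756167477608732801 39722931849688611461840
580171851105627091828167877975 40922167162192151801416600732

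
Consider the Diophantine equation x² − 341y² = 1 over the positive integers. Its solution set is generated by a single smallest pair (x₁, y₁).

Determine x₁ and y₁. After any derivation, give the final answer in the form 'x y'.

d=341: √d = [18; 2,6,1,8,2,…,6,2,36] (ℓ=14, even), read p_13/q_13
step 0: (18, 1)  from 18·(1,0) + (0,1)
step 1: (37, 2)  from 2·(18,1) + (1,0)
…
step 12: (4953942, 268271)  from 6·(718667,38918) + (641940,34763)
step 13: (10626551, 575460)  from 2·(4953942,268271) + (718667,38918)
→ (10626551, 575460).  Check: 10626551²=112923586155601, 341·575460²=112923586155600, difference 1.

10626551 575460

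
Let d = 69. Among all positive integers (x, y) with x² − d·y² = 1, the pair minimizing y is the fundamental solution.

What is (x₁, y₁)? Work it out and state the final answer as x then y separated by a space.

√69 = [8; 3,3,1,4,1,3,3,16, …], period ℓ=8 (even) → k=7
step 0: (8, 1)  from 8·(1,0) + (0,1)
…
step 2: (83, 10)  from 3·(25,3) + (8,1)
step 3: (108, 13)  from 1·(83,10) + (25,3)
…
step 6: (2384, 287)  from 3·(623,75) + (515,62)
step 7: (7775, 936)  from 3·(2384,287) + (623,75)
→ (7775, 936).  Check: 7775²=60450625, 69·936²=60450624, difference 1.

7775 936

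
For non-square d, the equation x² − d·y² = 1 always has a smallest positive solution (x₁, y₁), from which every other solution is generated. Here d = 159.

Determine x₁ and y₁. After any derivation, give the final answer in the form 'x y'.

1324 105

[12; 1,1,1,1,3,1,1,1,1,24] for √159; ℓ=10 ⇒ convergent index 9
a_0=12:  p_0=12·1+0=12,  q_0=12·0+1=1
…
a_2=1:  p_2=1·13+12=25,  q_2=1·1+1=2
…
a_4=1:  p_4=1·38+25=63,  q_4=1·3+2=5
…
a_6=1:  p_6=1·227+63=290,  q_6=1·18+5=23
a_7=1:  p_7=1·290+227=517,  q_7=1·23+18=41
a_8=1:  p_8=1·517+290=807,  q_8=1·41+23=64
a_9=1:  p_9=1·807+517=1324,  q_9=1·64+41=105
fundamental: x₁=1324, y₁=105  (since 1752976 − 159·11025 = 1)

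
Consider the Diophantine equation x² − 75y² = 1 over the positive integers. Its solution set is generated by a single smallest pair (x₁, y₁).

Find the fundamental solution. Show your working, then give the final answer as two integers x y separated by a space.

√75 = [8; 1,1,1,16, …], period ℓ=4 (even) → k=3
a_0=8:  p_0=8·1+0=8,  q_0=8·0+1=1
…
a_2=1:  p_2=1·9+8=17,  q_2=1·1+1=2
a_3=1:  p_3=1·17+9=26,  q_3=1·2+1=3
(x₁, y₁) = (26, 3);  26² − 75·3² = 1 ✓

26 3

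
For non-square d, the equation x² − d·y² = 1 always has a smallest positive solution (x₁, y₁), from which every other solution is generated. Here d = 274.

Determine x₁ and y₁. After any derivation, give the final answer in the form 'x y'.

3959299 239190

[16; 1,1,4,4,1,1,32] for √274; ℓ=7 ⇒ convergent index 13
k=0  a_k=16  p_k/q_k = 16/1
k=1  a_k=1  p_k/q_k = 17/1
k=2  a_k=1  p_k/q_k = 33/2
k=3  a_k=4  p_k/q_k = 149/9
k=4  a_k=4  p_k/q_k = 629/38
k=5  a_k=1  p_k/q_k = 778/47
…
k=10  a_k=4  p_k/q_k = 419253/25328
…
k=12  a_k=1  p_k/q_k = 2189276/132259
k=13  a_k=1  p_k/q_k = 3959299/239190
fundamental: x₁=3959299, y₁=239190  (since 15676048571401 − 274·57211856100 = 1)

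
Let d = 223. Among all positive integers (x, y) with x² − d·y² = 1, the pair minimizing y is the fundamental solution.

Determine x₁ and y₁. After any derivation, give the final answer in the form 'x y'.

224 15

√223 = [14; 1,13,1,28, …], period ℓ=4 (even) → k=3
step 0: (14, 1)  from 14·(1,0) + (0,1)
step 1: (15, 1)  from 1·(14,1) + (1,0)
step 2: (209, 14)  from 13·(15,1) + (14,1)
step 3: (224, 15)  from 1·(209,14) + (15,1)
(x₁, y₁) = (224, 15);  224² − 223·15² = 1 ✓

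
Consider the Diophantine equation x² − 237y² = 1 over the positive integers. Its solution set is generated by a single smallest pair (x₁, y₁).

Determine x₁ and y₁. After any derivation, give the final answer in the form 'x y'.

√237 → a₀=15, period (2,1,1,7,10,7,1,1,2,30); ℓ=10 even so k=9
i=0: a=15 ⇒ p=15, q=1
i=1: a=2 ⇒ p=31, q=2
…
i=4: a=7 ⇒ p=585, q=38
i=5: a=10 ⇒ p=5927, q=385
…
i=8: a=1 ⇒ p=90075, q=5851
i=9: a=2 ⇒ p=228151, q=14820
→ (228151, 14820).  Check: 228151²=52052878801, 237·14820²=52052878800, difference 1.

228151 14820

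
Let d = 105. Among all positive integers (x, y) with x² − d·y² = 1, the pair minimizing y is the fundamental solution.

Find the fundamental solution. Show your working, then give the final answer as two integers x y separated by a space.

√105 → a₀=10, period (4,20); ℓ=2 even so k=1
step 0: (10, 1)  from 10·(1,0) + (0,1)
step 1: (41, 4)  from 4·(10,1) + (1,0)
→ (41, 4).  Check: 41²=1681, 105·4²=1680, difference 1.

41 4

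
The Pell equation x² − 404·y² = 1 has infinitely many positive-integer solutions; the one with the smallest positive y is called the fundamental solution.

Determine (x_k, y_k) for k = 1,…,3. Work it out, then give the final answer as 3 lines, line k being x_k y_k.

201 10
80801 4020
32481801 1616030

d=404: √d = [20; 10,40] (ℓ=2, even), read p_1/q_1
k=0  a_k=20  p_k/q_k = 20/1
k=1  a_k=10  p_k/q_k = 201/10
→ (201, 10).  Check: 201²=40401, 404·10²=40400, difference 1.
(201+10√404)^2 = 80801 + 4020√404
(201+10√404)^3 = 32481801 + 1616030√404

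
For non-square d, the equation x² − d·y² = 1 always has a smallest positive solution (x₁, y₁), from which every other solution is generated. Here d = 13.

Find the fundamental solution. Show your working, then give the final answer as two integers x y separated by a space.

649 180

[3; 1,1,1,1,6] for √13; ℓ=5 ⇒ convergent index 9
i=0: a=3 ⇒ p=3, q=1
…
i=3: a=1 ⇒ p=11, q=3
…
i=5: a=6 ⇒ p=119, q=33
…
i=7: a=1 ⇒ p=256, q=71
i=8: a=1 ⇒ p=393, q=109
i=9: a=1 ⇒ p=649, q=180
fundamental: x₁=649, y₁=180  (since 421201 − 13·32400 = 1)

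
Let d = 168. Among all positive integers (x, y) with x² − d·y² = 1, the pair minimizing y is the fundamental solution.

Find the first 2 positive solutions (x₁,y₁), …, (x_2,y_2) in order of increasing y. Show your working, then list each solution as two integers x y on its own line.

√168 → a₀=12, period (1,24); ℓ=2 even so k=1
i=0: a=12 ⇒ p=12, q=1
i=1: a=1 ⇒ p=13, q=1
fundamental: x₁=13, y₁=1  (since 169 − 168·1 = 1)
(13+1√168)^2 = 337 + 26√168

13 1
337 26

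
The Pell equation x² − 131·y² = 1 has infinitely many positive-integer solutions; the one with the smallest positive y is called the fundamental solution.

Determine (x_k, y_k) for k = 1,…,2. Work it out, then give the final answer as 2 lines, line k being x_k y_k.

10610 927
225144199 19670940

[11; 2,4,11,4,2,22] for √131; ℓ=6 ⇒ convergent index 5
a_0=11:  p_0=11·1+0=11,  q_0=11·0+1=1
a_1=2:  p_1=2·11+1=23,  q_1=2·1+0=2
a_2=4:  p_2=4·23+11=103,  q_2=4·2+1=9
a_3=11:  p_3=11·103+23=1156,  q_3=11·9+2=101
a_4=4:  p_4=4·1156+103=4727,  q_4=4·101+9=413
a_5=2:  p_5=2·4727+1156=10610,  q_5=2·413+101=927
(x₁, y₁) = (10610, 927);  10610² − 131·927² = 1 ✓
n=2: (10610,927)∘(10610,927) = (10610·10610+131·927·927, 10610·927+927·10610) = (225144199,19670940)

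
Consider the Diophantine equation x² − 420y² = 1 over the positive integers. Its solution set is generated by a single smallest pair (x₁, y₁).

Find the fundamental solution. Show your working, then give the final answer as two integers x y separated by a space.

41 2

√420 → a₀=20, period (2,40); ℓ=2 even so k=1
a_0=20:  p_0=20·1+0=20,  q_0=20·0+1=1
a_1=2:  p_1=2·20+1=41,  q_1=2·1+0=2
(x₁, y₁) = (41, 2);  41² − 420·2² = 1 ✓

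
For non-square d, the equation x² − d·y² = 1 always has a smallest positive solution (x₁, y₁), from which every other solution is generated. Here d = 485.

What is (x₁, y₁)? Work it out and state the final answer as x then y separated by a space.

969 44

√485 → a₀=22, period (44); ℓ=1 odd so k=1
step 0: (22, 1)  from 22·(1,0) + (0,1)
step 1: (969, 44)  from 44·(22,1) + (1,0)
→ (969, 44).  Check: 969²=938961, 485·44²=938960, difference 1.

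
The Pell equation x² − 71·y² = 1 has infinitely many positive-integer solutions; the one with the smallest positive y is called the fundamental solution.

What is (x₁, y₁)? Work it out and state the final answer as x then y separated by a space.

√71 → a₀=8, period (2,2,1,7,1,2,2,16); ℓ=8 even so k=7
k=0  a_k=8  p_k/q_k = 8/1
k=1  a_k=2  p_k/q_k = 17/2
…
k=3  a_k=1  p_k/q_k = 59/7
…
k=5  a_k=1  p_k/q_k = 514/61
k=6  a_k=2  p_k/q_k = 1483/176
k=7  a_k=2  p_k/q_k = 3480/413
fundamental: x₁=3480, y₁=413  (since 12110400 − 71·170569 = 1)

3480 413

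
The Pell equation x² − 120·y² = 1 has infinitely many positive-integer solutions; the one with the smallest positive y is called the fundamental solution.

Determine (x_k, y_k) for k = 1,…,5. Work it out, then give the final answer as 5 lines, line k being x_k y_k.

[10; 1,20] for √120; ℓ=2 ⇒ convergent index 1
step 0: (10, 1)  from 10·(1,0) + (0,1)
step 1: (11, 1)  from 1·(10,1) + (1,0)
(x₁, y₁) = (11, 1);  11² − 120·1² = 1 ✓
n=2: (11,1)∘(11,1) = (11·11+120·1·1, 11·1+1·11) = (241,22)
n=3: (241,22)∘(11,1) = (11·241+120·1·22, 11·22+1·241) = (5291,483)
n=4: (5291,483)∘(11,1) = (11·5291+120·1·483, 11·483+1·5291) = (116161,10604)
n=5: (116161,10604)∘(11,1) = (11·116161+120·1·10604, 11·10604+1·116161) = (2550251,232805)

11 1
241 22
5291 483
116161 10604
2550251 232805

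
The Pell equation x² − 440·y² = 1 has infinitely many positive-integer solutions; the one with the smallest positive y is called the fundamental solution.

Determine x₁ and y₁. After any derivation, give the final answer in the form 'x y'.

√440 → a₀=20, period (1,40); ℓ=2 even so k=1
step 0: (20, 1)  from 20·(1,0) + (0,1)
step 1: (21, 1)  from 1·(20,1) + (1,0)
(x₁, y₁) = (21, 1);  21² − 440·1² = 1 ✓

21 1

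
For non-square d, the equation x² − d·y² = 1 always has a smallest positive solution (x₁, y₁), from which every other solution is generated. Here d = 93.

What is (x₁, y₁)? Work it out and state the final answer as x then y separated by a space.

12151 1260

d=93: √d = [9; 1,1,1,4,6,4,1,1,1,18] (ℓ=10, even), read p_9/q_9
k=0  a_k=9  p_k/q_k = 9/1
k=1  a_k=1  p_k/q_k = 10/1
k=2  a_k=1  p_k/q_k = 19/2
…
k=4  a_k=4  p_k/q_k = 135/14
…
k=6  a_k=4  p_k/q_k = 3491/362
k=7  a_k=1  p_k/q_k = 4330/449
k=8  a_k=1  p_k/q_k = 7821/811
k=9  a_k=1  p_k/q_k = 12151/1260
fundamental: x₁=12151, y₁=1260  (since 147646801 − 93·1587600 = 1)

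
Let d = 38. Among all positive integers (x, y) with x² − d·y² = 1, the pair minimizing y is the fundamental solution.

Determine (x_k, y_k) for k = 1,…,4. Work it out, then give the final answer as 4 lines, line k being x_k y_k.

√38 → a₀=6, period (6,12); ℓ=2 even so k=1
k=0  a_k=6  p_k/q_k = 6/1
k=1  a_k=6  p_k/q_k = 37/6
→ (37, 6).  Check: 37²=1369, 38·6²=1368, difference 1.
(37+6√38)^2 = 2737 + 444√38
(37+6√38)^3 = 202501 + 32850√38
(37+6√38)^4 = 14982337 + 2430456√38

37 6
2737 444
202501 32850
14982337 2430456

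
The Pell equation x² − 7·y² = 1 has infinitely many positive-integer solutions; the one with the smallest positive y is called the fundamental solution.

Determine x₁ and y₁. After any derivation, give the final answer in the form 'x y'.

8 3

d=7: √d = [2; 1,1,1,4] (ℓ=4, even), read p_3/q_3
k=0  a_k=2  p_k/q_k = 2/1
k=1  a_k=1  p_k/q_k = 3/1
k=2  a_k=1  p_k/q_k = 5/2
k=3  a_k=1  p_k/q_k = 8/3
fundamental: x₁=8, y₁=3  (since 64 − 7·9 = 1)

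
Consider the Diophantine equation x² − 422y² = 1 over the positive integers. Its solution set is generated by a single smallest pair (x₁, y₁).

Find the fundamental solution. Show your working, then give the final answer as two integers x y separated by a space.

√422 → a₀=20, period (1,1,5,2,1,…,1,1,40); ℓ=14 even so k=13
k=0  a_k=20  p_k/q_k = 20/1
k=1  a_k=1  p_k/q_k = 21/1
…
k=5  a_k=1  p_k/q_k = 719/35
…
k=10  a_k=2  p_k/q_k = 598859/29152
k=11  a_k=5  p_k/q_k = 3211821/156349
k=12  a_k=1  p_k/q_k = 3810680/185501
k=13  a_k=1  p_k/q_k = 7022501/341850
(x₁, y₁) = (7022501, 341850);  7022501² − 422·341850² = 1 ✓

7022501 341850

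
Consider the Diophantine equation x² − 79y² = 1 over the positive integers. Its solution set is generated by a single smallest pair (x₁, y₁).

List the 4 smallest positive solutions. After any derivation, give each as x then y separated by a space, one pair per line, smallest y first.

d=79: √d = [8; 1,7,1,16] (ℓ=4, even), read p_3/q_3
a_0=8:  p_0=8·1+0=8,  q_0=8·0+1=1
…
a_2=7:  p_2=7·9+8=71,  q_2=7·1+1=8
a_3=1:  p_3=1·71+9=80,  q_3=1·8+1=9
(x₁, y₁) = (80, 9);  80² − 79·9² = 1 ✓
(x_2, y_2) = (80·80 + 79·9·9, 80·9 + 9·80) = (12799, 1440)
(x_3, y_3) = (80·12799 + 79·9·1440, 80·1440 + 9·12799) = (2047760, 230391)
(x_4, y_4) = (80·2047760 + 79·9·230391, 80·230391 + 9·2047760) = (327628801, 36861120)

80 9
12799 1440
2047760 230391
327628801 36861120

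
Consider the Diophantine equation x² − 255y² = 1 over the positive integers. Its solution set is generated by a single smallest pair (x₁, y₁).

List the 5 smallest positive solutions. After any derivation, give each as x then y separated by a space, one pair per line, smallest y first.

d=255: √d = [15; 1,30] (ℓ=2, even), read p_1/q_1
k=0  a_k=15  p_k/q_k = 15/1
k=1  a_k=1  p_k/q_k = 16/1
fundamental: x₁=16, y₁=1  (since 256 − 255·1 = 1)
(x_2, y_2) = (16·16 + 255·1·1, 16·1 + 1·16) = (511, 32)
(x_3, y_3) = (16·511 + 255·1·32, 16·32 + 1·511) = (16336, 1023)
(x_4, y_4) = (16·16336 + 255·1·1023, 16·1023 + 1·16336) = (522241, 32704)
(x_5, y_5) = (16·522241 + 255·1·32704, 16·32704 + 1·522241) = (16695376, 1045505)

16 1
511 32
16336 1023
522241 32704
16695376 1045505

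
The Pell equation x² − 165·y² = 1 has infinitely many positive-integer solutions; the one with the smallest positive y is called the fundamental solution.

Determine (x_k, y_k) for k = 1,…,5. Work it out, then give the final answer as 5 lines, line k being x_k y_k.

1079 84
2328481 181272
5024860919 391184892
10843647534721 844176815664
23400586355066999 1821733177018020

[12; 1,5,2,5,1,24] for √165; ℓ=6 ⇒ convergent index 5
step 0: (12, 1)  from 12·(1,0) + (0,1)
…
step 4: (912, 71)  from 5·(167,13) + (77,6)
step 5: (1079, 84)  from 1·(912,71) + (167,13)
(x₁, y₁) = (1079, 84);  1079² − 165·84² = 1 ✓
k=2:  x_2 = 1079·1079+165·84·84 = 2328481,  y_2 = 1079·84+84·1079 = 181272
k=3:  x_3 = 1079·2328481+165·84·181272 = 5024860919,  y_3 = 1079·181272+84·2328481 = 391184892
k=4:  x_4 = 1079·5024860919+165·84·391184892 = 10843647534721,  y_4 = 1079·391184892+84·5024860919 = 844176815664
k=5:  x_5 = 1079·10843647534721+165·84·844176815664 = 23400586355066999,  y_5 = 1079·844176815664+84·10843647534721 = 1821733177018020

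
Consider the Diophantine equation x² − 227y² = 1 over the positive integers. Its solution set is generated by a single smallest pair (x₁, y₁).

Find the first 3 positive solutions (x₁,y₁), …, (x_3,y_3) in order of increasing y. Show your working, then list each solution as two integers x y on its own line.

226 15
102151 6780
46172026 3064545

√227 = [15; 15,30, …], period ℓ=2 (even) → k=1
k=0  a_k=15  p_k/q_k = 15/1
k=1  a_k=15  p_k/q_k = 226/15
→ (226, 15).  Check: 226²=51076, 227·15²=51075, difference 1.
k=2:  x_2 = 226·226+227·15·15 = 102151,  y_2 = 226·15+15·226 = 6780
k=3:  x_3 = 226·102151+227·15·6780 = 46172026,  y_3 = 226·6780+15·102151 = 3064545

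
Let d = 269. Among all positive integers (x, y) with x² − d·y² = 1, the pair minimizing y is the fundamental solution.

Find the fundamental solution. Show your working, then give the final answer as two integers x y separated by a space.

√269 → a₀=16, period (2,2,32); ℓ=3 odd so k=5
k=0  a_k=16  p_k/q_k = 16/1
…
k=4  a_k=2  p_k/q_k = 5396/329
k=5  a_k=2  p_k/q_k = 13449/820
fundamental: x₁=13449, y₁=820  (since 180875601 − 269·672400 = 1)

13449 820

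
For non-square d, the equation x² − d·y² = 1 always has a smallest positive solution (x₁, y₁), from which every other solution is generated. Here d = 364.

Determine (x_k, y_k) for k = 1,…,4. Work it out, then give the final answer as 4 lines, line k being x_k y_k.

4954951 259710
49103078824801 2573700648420
486606699052048124551 25505121203178395130
4822224700149240710505379201 252753251621617410554928840

√364 → a₀=19, period (12,1,2,3,1,8,1,3,2,1,12,38); ℓ=12 even so k=11
k=0  a_k=19  p_k/q_k = 19/1
…
k=3  a_k=2  p_k/q_k = 725/38
k=4  a_k=3  p_k/q_k = 2423/127
…
k=10  a_k=1  p_k/q_k = 390371/20461
k=11  a_k=12  p_k/q_k = 4954951/259710
(x₁, y₁) = (4954951, 259710);  4954951² − 364·259710² = 1 ✓
(x_2, y_2) = (4954951·4954951 + 364·259710·259710, 4954951·259710 + 259710·4954951) = (49103078824801, 2573700648420)
(x_3, y_3) = (4954951·49103078824801 + 364·259710·2573700648420, 4954951·2573700648420 + 259710·49103078824801) = (486606699052048124551, 25505121203178395130)
(x_4, y_4) = (4954951·486606699052048124551 + 364·259710·25505121203178395130, 4954951·25505121203178395130 + 259710·486606699052048124551) = (4822224700149240710505379201, 252753251621617410554928840)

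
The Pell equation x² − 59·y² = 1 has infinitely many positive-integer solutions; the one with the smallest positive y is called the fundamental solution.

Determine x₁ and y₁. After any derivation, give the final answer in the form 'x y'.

530 69

√59 = [7; 1,2,7,2,1,14, …], period ℓ=6 (even) → k=5
i=0: a=7 ⇒ p=7, q=1
i=1: a=1 ⇒ p=8, q=1
i=2: a=2 ⇒ p=23, q=3
…
i=4: a=2 ⇒ p=361, q=47
i=5: a=1 ⇒ p=530, q=69
(x₁, y₁) = (530, 69);  530² − 59·69² = 1 ✓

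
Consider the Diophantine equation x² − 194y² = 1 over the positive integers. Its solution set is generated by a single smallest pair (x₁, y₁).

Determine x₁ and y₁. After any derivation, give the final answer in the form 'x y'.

195 14

√194 → a₀=13, period (1,12,1,26); ℓ=4 even so k=3
step 0: (13, 1)  from 13·(1,0) + (0,1)
step 1: (14, 1)  from 1·(13,1) + (1,0)
step 2: (181, 13)  from 12·(14,1) + (13,1)
step 3: (195, 14)  from 1·(181,13) + (14,1)
fundamental: x₁=195, y₁=14  (since 38025 − 194·196 = 1)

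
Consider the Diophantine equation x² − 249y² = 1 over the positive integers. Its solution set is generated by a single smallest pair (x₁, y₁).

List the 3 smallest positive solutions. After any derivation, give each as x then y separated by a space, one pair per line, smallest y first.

d=249: √d = [15; 1,3,1,1,5,…,3,1,30] (ℓ=16, even), read p_15/q_15
i=0: a=15 ⇒ p=15, q=1
…
i=2: a=3 ⇒ p=63, q=4
i=3: a=1 ⇒ p=79, q=5
i=4: a=1 ⇒ p=142, q=9
i=5: a=5 ⇒ p=789, q=50
i=6: a=1 ⇒ p=931, q=59
i=7: a=3 ⇒ p=3582, q=227
i=8: a=10 ⇒ p=36751, q=2329
i=9: a=3 ⇒ p=113835, q=7214
…
i=11: a=5 ⇒ p=866765, q=54929
i=12: a=1 ⇒ p=1017351, q=64472
…
i=14: a=3 ⇒ p=6669699, q=422675
i=15: a=1 ⇒ p=8553815, q=542076
→ (8553815, 542076).  Check: 8553815²=73167751054225, 249·542076²=73167751054224, difference 1.
k=2:  x_2 = 8553815·8553815+249·542076·542076 = 146335502108449,  y_2 = 8553815·542076+542076·8553815 = 9273635639880
k=3:  x_3 = 8553815·146335502108449+249·542076·9273635639880 = 2503453625935556812055,  y_3 = 8553815·9273635639880+542076·146335502108449 = 158649927281879742324

8553815 542076
146335502108449 9273635639880
2503453625935556812055 158649927281879742324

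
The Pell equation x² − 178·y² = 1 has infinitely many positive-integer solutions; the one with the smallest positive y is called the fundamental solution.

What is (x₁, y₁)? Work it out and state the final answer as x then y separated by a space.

d=178: √d = [13; 2,1,12,1,2,26] (ℓ=6, even), read p_5/q_5
k=0  a_k=13  p_k/q_k = 13/1
k=1  a_k=2  p_k/q_k = 27/2
k=2  a_k=1  p_k/q_k = 40/3
k=3  a_k=12  p_k/q_k = 507/38
k=4  a_k=1  p_k/q_k = 547/41
k=5  a_k=2  p_k/q_k = 1601/120
fundamental: x₁=1601, y₁=120  (since 2563201 − 178·14400 = 1)

1601 120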